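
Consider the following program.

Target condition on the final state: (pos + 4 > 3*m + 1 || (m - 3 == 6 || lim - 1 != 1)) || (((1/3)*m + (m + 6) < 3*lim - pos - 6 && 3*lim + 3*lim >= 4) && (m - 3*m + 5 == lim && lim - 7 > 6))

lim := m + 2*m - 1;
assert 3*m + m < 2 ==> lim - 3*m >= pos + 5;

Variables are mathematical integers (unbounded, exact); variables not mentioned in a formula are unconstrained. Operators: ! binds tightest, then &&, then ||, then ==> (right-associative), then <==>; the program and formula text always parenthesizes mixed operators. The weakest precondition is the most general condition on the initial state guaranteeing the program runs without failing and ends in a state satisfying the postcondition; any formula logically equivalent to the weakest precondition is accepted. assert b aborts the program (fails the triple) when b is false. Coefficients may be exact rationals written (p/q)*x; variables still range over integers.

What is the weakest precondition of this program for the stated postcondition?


Working backward. After the program, the postcondition (pos + 4 > 3*m + 1 || (m - 3 == 6 || lim - 1 != 1)) || (((1/3)*m + (m + 6) < 3*lim - pos - 6 && 3*lim + 3*lim >= 4) && (m - 3*m + 5 == lim && lim - 7 > 6)) must hold; in canonical form it is pos > 3*m - 3 || m == 9 || lim != 2 || ((4/3)*m + pos < 3*lim - 12 && 6*lim >= 4 && lim + 2*m == 5 && lim > 13).
Before assert 3*m + m < 2 ==> lim - 3*m >= pos + 5: (4*m < 2 ==> lim >= 3*m + pos + 5) && (pos > 3*m - 3 || m == 9 || lim != 2 || ((4/3)*m + pos < 3*lim - 12 && 6*lim >= 4 && lim + 2*m == 5 && lim > 13))
Before lim := m + 2*m - 1: (4*m < 2 ==> pos <= -6) && (pos > 3*m - 3 || m == 9 || 3*m != 3 || (pos < (23/3)*m - 15 && 18*m >= 10 && 5*m == 6 && 3*m > 14))
Answer: WP = (4*m < 2 ==> pos <= -6) && (pos > 3*m - 3 || m == 9 || 3*m != 3 || (pos < (23/3)*m - 15 && 18*m >= 10 && 5*m == 6 && 3*m > 14))


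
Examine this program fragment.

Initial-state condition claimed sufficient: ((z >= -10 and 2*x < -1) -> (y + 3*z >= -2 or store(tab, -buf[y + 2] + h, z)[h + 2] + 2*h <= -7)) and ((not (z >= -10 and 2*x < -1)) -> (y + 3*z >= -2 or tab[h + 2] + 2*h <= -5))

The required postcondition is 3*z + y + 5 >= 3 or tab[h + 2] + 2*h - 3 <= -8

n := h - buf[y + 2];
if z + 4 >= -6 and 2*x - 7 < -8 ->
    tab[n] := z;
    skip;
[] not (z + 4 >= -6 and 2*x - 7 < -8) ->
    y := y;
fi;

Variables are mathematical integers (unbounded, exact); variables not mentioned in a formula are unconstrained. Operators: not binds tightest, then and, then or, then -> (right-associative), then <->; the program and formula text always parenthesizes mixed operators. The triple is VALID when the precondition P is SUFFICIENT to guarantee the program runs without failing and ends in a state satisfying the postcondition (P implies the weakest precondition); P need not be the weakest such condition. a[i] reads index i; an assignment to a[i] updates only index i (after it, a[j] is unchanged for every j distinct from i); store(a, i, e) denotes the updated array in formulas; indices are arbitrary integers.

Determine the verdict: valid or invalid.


Working backward. After the program, the postcondition 3*z + y + 5 >= 3 or tab[h + 2] + 2*h - 3 <= -8 must hold; in canonical form it is y + 3*z >= -2 or tab[h + 2] + 2*h <= -5.
Then branch requires y + 3*z >= -2 or store(tab, n, z)[h + 2] + 2*h <= -5; else branch requires y + 3*z >= -2 or tab[h + 2] + 2*h <= -5.
Before the if: ((z >= -10 and 2*x < -1) -> (y + 3*z >= -2 or store(tab, n, z)[h + 2] + 2*h <= -5)) and ((not (z >= -10 and 2*x < -1)) -> (y + 3*z >= -2 or tab[h + 2] + 2*h <= -5))
Before n := h - buf[y + 2]: ((z >= -10 and 2*x < -1) -> (y + 3*z >= -2 or store(tab, -buf[y + 2] + h, z)[h + 2] + 2*h <= -5)) and ((not (z >= -10 and 2*x < -1)) -> (y + 3*z >= -2 or tab[h + 2] + 2*h <= -5))
The weakest precondition is ((z >= -10 and 2*x < -1) -> (y + 3*z >= -2 or store(tab, -buf[y + 2] + h, z)[h + 2] + 2*h <= -5)) and ((not (z >= -10 and 2*x < -1)) -> (y + 3*z >= -2 or tab[h + 2] + 2*h <= -5)).
Check whether ((z >= -10 and 2*x < -1) -> (y + 3*z >= -2 or store(tab, -buf[y + 2] + h, z)[h + 2] + 2*h <= -7)) and ((not (z >= -10 and 2*x < -1)) -> (y + 3*z >= -2 or tab[h + 2] + 2*h <= -5)) implies it.
Every state satisfying the precondition satisfies the weakest precondition: the implication holds.
Answer: valid


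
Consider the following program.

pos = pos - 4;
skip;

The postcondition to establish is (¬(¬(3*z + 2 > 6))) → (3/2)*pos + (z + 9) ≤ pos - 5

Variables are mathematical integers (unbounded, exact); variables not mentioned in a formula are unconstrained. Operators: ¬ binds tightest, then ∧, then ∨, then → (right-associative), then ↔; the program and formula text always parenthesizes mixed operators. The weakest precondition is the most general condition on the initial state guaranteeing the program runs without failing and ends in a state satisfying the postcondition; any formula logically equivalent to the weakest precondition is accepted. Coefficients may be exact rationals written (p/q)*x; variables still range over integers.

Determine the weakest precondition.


Working backward. After the program, the postcondition (¬(¬(3*z + 2 > 6))) → (3/2)*pos + (z + 9) ≤ pos - 5 must hold; in canonical form it is 3*z > 4 → (1/2)*pos + z ≤ -14.
Before skip: 3*z > 4 → (1/2)*pos + z ≤ -14
Before pos := pos - 4: 3*z > 4 → (1/2)*pos + z ≤ -12
Answer: WP = 3*z > 4 → (1/2)*pos + z ≤ -12


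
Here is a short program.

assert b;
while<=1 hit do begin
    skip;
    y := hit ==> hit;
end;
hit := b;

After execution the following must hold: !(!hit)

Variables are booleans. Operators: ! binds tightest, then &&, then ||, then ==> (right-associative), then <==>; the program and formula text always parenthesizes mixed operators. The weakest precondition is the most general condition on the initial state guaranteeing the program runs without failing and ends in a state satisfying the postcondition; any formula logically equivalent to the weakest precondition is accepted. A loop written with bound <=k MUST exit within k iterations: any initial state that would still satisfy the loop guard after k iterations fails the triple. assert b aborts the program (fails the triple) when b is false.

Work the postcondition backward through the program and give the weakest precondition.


Working backward. After the program, the postcondition !(!hit) must hold; in canonical form it is hit.
Before hit := b: b
Before the loop (bound <=1), unroll the exhaustion recursion (WP_0 = exit-now case; WP_j = one more guarded iteration, up to j = 1):
  WP_0: (!hit) && b
  WP_1: (hit ==> ((!hit) && b)) && ((!hit) ==> b)
So before the loop: (hit ==> ((!hit) && b)) && ((!hit) ==> b)
Before assert b: b && (hit ==> ((!hit) && b)) && ((!hit) ==> b)
Answer: WP = b && (hit ==> ((!hit) && b)) && ((!hit) ==> b)


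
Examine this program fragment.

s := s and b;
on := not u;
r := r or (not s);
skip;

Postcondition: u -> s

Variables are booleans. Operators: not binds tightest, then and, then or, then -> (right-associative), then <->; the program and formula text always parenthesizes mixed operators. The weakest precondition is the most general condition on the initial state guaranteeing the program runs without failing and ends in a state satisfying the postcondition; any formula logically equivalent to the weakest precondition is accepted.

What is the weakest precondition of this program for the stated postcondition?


Working backward. After the program, u -> s must hold.
Before skip: u -> s
Before r := r or (not s): u -> s
Before on := not u: u -> s
Before s := s and b: u -> (s and b)
Answer: WP = u -> (s and b)


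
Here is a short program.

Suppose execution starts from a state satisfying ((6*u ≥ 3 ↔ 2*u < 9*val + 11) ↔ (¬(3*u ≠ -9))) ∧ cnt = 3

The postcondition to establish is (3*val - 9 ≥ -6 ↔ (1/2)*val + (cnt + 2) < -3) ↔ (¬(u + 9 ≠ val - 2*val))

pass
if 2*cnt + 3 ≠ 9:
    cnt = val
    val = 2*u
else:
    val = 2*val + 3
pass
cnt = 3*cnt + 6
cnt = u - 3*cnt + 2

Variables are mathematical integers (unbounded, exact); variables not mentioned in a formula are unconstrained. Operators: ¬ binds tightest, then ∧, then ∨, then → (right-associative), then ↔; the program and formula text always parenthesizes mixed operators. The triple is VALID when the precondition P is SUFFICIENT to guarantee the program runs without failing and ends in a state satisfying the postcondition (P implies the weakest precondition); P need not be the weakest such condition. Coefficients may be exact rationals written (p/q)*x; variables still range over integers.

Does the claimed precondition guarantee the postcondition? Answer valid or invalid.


Working backward. After the program, the postcondition (3*val - 9 ≥ -6 ↔ (1/2)*val + (cnt + 2) < -3) ↔ (¬(u + 9 ≠ val - 2*val)) must hold; in canonical form it is (3*val ≥ 3 ↔ cnt + (1/2)*val < -5) ↔ (¬(u + val ≠ -9)).
Before cnt := u - 3*cnt + 2: (3*val ≥ 3 ↔ u + (1/2)*val < 3*cnt - 7) ↔ (¬(u + val ≠ -9))
Before cnt := 3*cnt + 6: (3*val ≥ 3 ↔ u + (1/2)*val < 9*cnt + 11) ↔ (¬(u + val ≠ -9))
Before skip: (3*val ≥ 3 ↔ u + (1/2)*val < 9*cnt + 11) ↔ (¬(u + val ≠ -9))
Then branch requires (6*u ≥ 3 ↔ 2*u < 9*val + 11) ↔ (¬(3*u ≠ -9)); else branch requires (6*val ≥ -6 ↔ u + val < 9*cnt + 19/2) ↔ (¬(u + 2*val ≠ -12)).
Before the if: (2*cnt ≠ 6 → ((6*u ≥ 3 ↔ 2*u < 9*val + 11) ↔ (¬(3*u ≠ -9)))) ∧ ((¬(2*cnt ≠ 6)) → ((6*val ≥ -6 ↔ u + val < 9*cnt + 19/2) ↔ (¬(u + 2*val ≠ -12))))
Before skip: (2*cnt ≠ 6 → ((6*u ≥ 3 ↔ 2*u < 9*val + 11) ↔ (¬(3*u ≠ -9)))) ∧ ((¬(2*cnt ≠ 6)) → ((6*val ≥ -6 ↔ u + val < 9*cnt + 19/2) ↔ (¬(u + 2*val ≠ -12))))
The weakest precondition is (2*cnt ≠ 6 → ((6*u ≥ 3 ↔ 2*u < 9*val + 11) ↔ (¬(3*u ≠ -9)))) ∧ ((¬(2*cnt ≠ 6)) → ((6*val ≥ -6 ↔ u + val < 9*cnt + 19/2) ↔ (¬(u + 2*val ≠ -12)))).
Check whether ((6*u ≥ 3 ↔ 2*u < 9*val + 11) ↔ (¬(3*u ≠ -9))) ∧ cnt = 3 implies it.
Countermodel: at the initial state cnt = 3, u = -4, val = -1, the precondition holds but the weakest precondition fails.
Answer: invalid


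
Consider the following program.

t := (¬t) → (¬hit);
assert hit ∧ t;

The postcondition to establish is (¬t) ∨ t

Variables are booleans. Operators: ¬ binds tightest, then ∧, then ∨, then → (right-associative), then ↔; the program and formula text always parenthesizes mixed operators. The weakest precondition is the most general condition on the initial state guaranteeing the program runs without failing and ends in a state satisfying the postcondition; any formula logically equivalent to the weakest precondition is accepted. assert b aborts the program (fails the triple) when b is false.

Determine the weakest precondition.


Working backward. After the program, the postcondition (¬t) ∨ t must hold; in canonical form it is true.
Before assert hit ∧ t: hit ∧ t
Before t := (¬t) → (¬hit): hit ∧ ((¬t) → (¬hit))
Answer: WP = hit ∧ ((¬t) → (¬hit))


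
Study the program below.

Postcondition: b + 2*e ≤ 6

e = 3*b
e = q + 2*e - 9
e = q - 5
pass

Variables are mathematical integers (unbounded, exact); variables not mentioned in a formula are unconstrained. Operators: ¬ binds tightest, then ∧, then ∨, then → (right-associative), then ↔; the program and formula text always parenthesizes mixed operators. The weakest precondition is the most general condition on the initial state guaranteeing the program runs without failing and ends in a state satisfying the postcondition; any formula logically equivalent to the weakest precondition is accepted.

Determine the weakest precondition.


Working backward. After the program, b + 2*e ≤ 6 must hold.
Before skip: b + 2*e ≤ 6
Before e := q - 5: b + 2*q ≤ 16
Before e := q + 2*e - 9: b + 2*q ≤ 16
Before e := 3*b: b + 2*q ≤ 16
Answer: WP = b + 2*q ≤ 16


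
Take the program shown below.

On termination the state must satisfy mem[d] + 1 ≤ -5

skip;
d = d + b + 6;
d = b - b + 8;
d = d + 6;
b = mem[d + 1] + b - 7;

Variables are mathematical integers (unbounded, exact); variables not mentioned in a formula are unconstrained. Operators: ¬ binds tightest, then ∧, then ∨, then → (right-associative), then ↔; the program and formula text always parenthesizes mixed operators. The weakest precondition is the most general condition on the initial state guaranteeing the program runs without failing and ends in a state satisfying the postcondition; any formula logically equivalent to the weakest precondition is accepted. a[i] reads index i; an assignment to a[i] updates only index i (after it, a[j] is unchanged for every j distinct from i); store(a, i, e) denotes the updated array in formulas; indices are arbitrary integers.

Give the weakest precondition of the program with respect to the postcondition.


Working backward. After the program, the postcondition mem[d] + 1 ≤ -5 must hold; in canonical form it is mem[d] ≤ -6.
Before b := mem[d + 1] + b - 7: mem[d] ≤ -6
Before d := d + 6: mem[d + 6] ≤ -6
Before d := b - b + 8: mem[14] ≤ -6
Before d := d + b + 6: mem[14] ≤ -6
Before skip: mem[14] ≤ -6
Answer: WP = mem[14] ≤ -6


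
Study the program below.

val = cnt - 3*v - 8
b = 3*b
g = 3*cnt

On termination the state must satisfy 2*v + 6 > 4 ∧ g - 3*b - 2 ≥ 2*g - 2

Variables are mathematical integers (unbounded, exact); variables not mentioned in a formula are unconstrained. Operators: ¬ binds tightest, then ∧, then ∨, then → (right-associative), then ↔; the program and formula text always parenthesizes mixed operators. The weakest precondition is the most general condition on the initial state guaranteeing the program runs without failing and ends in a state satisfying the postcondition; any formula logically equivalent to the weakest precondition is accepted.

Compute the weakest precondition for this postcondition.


Working backward. After the program, the postcondition 2*v + 6 > 4 ∧ g - 3*b - 2 ≥ 2*g - 2 must hold; in canonical form it is 2*v > -2 ∧ 3*b + g ≤ 0.
Before g := 3*cnt: 2*v > -2 ∧ 3*b + 3*cnt ≤ 0
Before b := 3*b: 2*v > -2 ∧ 9*b + 3*cnt ≤ 0
Before val := cnt - 3*v - 8: 2*v > -2 ∧ 9*b + 3*cnt ≤ 0
Answer: WP = 2*v > -2 ∧ 9*b + 3*cnt ≤ 0


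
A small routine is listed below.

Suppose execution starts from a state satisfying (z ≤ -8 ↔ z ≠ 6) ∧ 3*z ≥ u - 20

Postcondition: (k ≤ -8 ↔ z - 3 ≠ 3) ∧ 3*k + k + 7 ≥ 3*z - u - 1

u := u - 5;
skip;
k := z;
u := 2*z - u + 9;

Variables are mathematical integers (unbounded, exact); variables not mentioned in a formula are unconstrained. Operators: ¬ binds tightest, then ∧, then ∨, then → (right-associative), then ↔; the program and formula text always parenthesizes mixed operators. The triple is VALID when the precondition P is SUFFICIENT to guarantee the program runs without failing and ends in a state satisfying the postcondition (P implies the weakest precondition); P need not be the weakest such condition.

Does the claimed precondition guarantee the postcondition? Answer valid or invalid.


Working backward. After the program, the postcondition (k ≤ -8 ↔ z - 3 ≠ 3) ∧ 3*k + k + 7 ≥ 3*z - u - 1 must hold; in canonical form it is (k ≤ -8 ↔ z ≠ 6) ∧ 4*k + u ≥ 3*z - 8.
Before u := 2*z - u + 9: (k ≤ -8 ↔ z ≠ 6) ∧ 4*k ≥ u + z - 17
Before k := z: (z ≤ -8 ↔ z ≠ 6) ∧ 3*z ≥ u - 17
Before skip: (z ≤ -8 ↔ z ≠ 6) ∧ 3*z ≥ u - 17
Before u := u - 5: (z ≤ -8 ↔ z ≠ 6) ∧ 3*z ≥ u - 22
The weakest precondition is (z ≤ -8 ↔ z ≠ 6) ∧ 3*z ≥ u - 22.
Check whether (z ≤ -8 ↔ z ≠ 6) ∧ 3*z ≥ u - 20 implies it.
Every state satisfying the precondition satisfies the weakest precondition: the implication holds.
Answer: valid


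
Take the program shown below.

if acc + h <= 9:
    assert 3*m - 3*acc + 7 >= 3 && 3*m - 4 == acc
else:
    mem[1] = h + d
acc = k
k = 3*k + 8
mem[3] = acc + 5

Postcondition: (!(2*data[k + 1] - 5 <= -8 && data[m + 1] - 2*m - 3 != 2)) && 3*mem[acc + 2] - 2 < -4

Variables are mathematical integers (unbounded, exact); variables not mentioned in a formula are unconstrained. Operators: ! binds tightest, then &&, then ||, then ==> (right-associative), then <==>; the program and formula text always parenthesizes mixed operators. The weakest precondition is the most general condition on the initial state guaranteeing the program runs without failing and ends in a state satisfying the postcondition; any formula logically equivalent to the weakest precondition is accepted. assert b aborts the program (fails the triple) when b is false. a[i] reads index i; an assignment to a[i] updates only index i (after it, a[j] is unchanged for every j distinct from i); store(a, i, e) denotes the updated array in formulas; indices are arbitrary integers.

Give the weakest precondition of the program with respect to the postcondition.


Working backward. After the program, the postcondition (!(2*data[k + 1] - 5 <= -8 && data[m + 1] - 2*m - 3 != 2)) && 3*mem[acc + 2] - 2 < -4 must hold; in canonical form it is (!(2*data[k + 1] <= -3 && data[m + 1] != 2*m + 5)) && 3*mem[acc + 2] < -2.
Before mem[3] := acc + 5: (!(2*data[k + 1] <= -3 && data[m + 1] != 2*m + 5)) && 3*store(mem, 3, acc + 5)[acc + 2] < -2
Before k := 3*k + 8: (!(2*data[3*k + 9] <= -3 && data[m + 1] != 2*m + 5)) && 3*store(mem, 3, acc + 5)[acc + 2] < -2
Before acc := k: (!(2*data[3*k + 9] <= -3 && data[m + 1] != 2*m + 5)) && 3*store(mem, 3, k + 5)[k + 2] < -2
Then branch requires 3*m >= 3*acc - 4 && 3*m == acc + 4 && (!(2*data[3*k + 9] <= -3 && data[m + 1] != 2*m + 5)) && 3*store(mem, 3, k + 5)[k + 2] < -2; else branch requires (!(2*data[3*k + 9] <= -3 && data[m + 1] != 2*m + 5)) && 3*store(store(mem, 1, d + h), 3, k + 5)[k + 2] < -2.
Before the if: (acc + h <= 9 ==> (3*m >= 3*acc - 4 && 3*m == acc + 4 && (!(2*data[3*k + 9] <= -3 && data[m + 1] != 2*m + 5)) && 3*store(mem, 3, k + 5)[k + 2] < -2)) && ((!(acc + h <= 9)) ==> ((!(2*data[3*k + 9] <= -3 && data[m + 1] != 2*m + 5)) && 3*store(store(mem, 1, d + h), 3, k + 5)[k + 2] < -2))
Answer: WP = (acc + h <= 9 ==> (3*m >= 3*acc - 4 && 3*m == acc + 4 && (!(2*data[3*k + 9] <= -3 && data[m + 1] != 2*m + 5)) && 3*store(mem, 3, k + 5)[k + 2] < -2)) && ((!(acc + h <= 9)) ==> ((!(2*data[3*k + 9] <= -3 && data[m + 1] != 2*m + 5)) && 3*store(store(mem, 1, d + h), 3, k + 5)[k + 2] < -2))


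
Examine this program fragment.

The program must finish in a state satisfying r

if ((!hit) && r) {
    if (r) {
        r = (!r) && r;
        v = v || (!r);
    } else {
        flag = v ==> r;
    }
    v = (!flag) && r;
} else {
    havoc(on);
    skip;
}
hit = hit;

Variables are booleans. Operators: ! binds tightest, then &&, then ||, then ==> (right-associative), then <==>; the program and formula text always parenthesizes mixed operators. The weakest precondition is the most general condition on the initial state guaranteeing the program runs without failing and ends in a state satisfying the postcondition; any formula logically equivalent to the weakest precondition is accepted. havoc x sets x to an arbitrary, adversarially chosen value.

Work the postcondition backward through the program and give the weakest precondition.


Working backward. After the program, r must hold.
Before hit := hit: r
Then branch requires (!r) && ((!r) ==> r); else branch requires r.
Before the if: (((!hit) && r) ==> ((!r) && ((!r) ==> r))) && ((!((!hit) && r)) ==> r)
Answer: WP = (((!hit) && r) ==> ((!r) && ((!r) ==> r))) && ((!((!hit) && r)) ==> r)


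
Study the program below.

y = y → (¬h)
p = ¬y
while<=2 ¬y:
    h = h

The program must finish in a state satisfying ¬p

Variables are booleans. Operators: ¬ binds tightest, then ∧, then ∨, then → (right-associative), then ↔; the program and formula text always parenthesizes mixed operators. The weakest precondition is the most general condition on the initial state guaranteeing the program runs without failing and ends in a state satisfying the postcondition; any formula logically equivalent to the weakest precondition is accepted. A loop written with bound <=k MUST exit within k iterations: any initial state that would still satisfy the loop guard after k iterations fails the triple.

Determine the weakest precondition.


Working backward. After the program, ¬p must hold.
Before the loop (bound <=2), unroll the exhaustion recursion (WP_0 = exit-now case; WP_j = one more guarded iteration, up to j = 2):
  WP_0: y ∧ (¬p)
  WP_1: ((¬y) → (y ∧ (¬p))) ∧ (y → (¬p))
  WP_2: ((¬y) → (((¬y) → (y ∧ (¬p))) ∧ (y → (¬p)))) ∧ (y → (¬p))
So before the loop: ((¬y) → (((¬y) → (y ∧ (¬p))) ∧ (y → (¬p)))) ∧ (y → (¬p))
Before p := ¬y: (¬y) → ((¬y) → y)
Before y := y → (¬h): (¬(y → (¬h))) → ((¬(y → (¬h))) → (y → (¬h)))
Answer: WP = (¬(y → (¬h))) → ((¬(y → (¬h))) → (y → (¬h)))


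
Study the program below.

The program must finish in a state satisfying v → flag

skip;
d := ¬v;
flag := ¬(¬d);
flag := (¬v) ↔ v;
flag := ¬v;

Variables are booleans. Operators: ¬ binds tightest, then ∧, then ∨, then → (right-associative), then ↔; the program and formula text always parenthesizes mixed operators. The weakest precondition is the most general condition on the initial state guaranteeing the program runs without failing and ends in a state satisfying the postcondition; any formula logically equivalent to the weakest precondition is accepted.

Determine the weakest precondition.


Working backward. After the program, v → flag must hold.
Before flag := ¬v: v → (¬v)
Before flag := (¬v) ↔ v: v → (¬v)
Before flag := ¬(¬d): v → (¬v)
Before d := ¬v: v → (¬v)
Before skip: v → (¬v)
Answer: WP = v → (¬v)


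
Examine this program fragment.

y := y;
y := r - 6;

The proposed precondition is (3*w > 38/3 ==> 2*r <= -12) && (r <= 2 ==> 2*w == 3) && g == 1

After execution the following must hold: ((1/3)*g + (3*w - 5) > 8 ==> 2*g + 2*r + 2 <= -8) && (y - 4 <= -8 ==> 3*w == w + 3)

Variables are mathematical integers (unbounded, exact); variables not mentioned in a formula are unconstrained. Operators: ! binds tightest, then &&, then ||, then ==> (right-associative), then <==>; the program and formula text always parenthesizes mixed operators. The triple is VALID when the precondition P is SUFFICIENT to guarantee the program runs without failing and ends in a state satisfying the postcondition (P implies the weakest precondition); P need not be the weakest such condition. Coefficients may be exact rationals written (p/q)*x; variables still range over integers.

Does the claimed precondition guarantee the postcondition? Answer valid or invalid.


Working backward. After the program, the postcondition ((1/3)*g + (3*w - 5) > 8 ==> 2*g + 2*r + 2 <= -8) && (y - 4 <= -8 ==> 3*w == w + 3) must hold; in canonical form it is ((1/3)*g + 3*w > 13 ==> 2*g + 2*r <= -10) && (y <= -4 ==> 2*w == 3).
Before y := r - 6: ((1/3)*g + 3*w > 13 ==> 2*g + 2*r <= -10) && (r <= 2 ==> 2*w == 3)
Before y := y: ((1/3)*g + 3*w > 13 ==> 2*g + 2*r <= -10) && (r <= 2 ==> 2*w == 3)
The weakest precondition is ((1/3)*g + 3*w > 13 ==> 2*g + 2*r <= -10) && (r <= 2 ==> 2*w == 3).
Check whether (3*w > 38/3 ==> 2*r <= -12) && (r <= 2 ==> 2*w == 3) && g == 1 implies it.
Every state satisfying the precondition satisfies the weakest precondition: the implication holds.
Answer: valid


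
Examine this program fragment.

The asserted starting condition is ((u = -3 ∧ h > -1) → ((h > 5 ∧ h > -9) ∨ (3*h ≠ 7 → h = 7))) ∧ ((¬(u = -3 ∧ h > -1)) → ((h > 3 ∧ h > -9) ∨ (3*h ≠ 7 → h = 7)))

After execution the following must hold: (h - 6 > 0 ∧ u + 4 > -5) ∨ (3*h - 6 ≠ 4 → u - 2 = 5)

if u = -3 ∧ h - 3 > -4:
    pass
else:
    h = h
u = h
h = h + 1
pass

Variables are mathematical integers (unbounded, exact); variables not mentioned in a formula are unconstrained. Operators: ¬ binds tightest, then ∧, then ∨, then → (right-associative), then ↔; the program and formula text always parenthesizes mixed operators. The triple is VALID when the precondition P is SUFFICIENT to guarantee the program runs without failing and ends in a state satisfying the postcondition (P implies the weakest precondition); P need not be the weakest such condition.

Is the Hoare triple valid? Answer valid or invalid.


Working backward. After the program, the postcondition (h - 6 > 0 ∧ u + 4 > -5) ∨ (3*h - 6 ≠ 4 → u - 2 = 5) must hold; in canonical form it is (h > 6 ∧ u > -9) ∨ (3*h ≠ 10 → u = 7).
Before skip: (h > 6 ∧ u > -9) ∨ (3*h ≠ 10 → u = 7)
Before h := h + 1: (h > 5 ∧ u > -9) ∨ (3*h ≠ 7 → u = 7)
Before u := h: (h > 5 ∧ h > -9) ∨ (3*h ≠ 7 → h = 7)
Then branch requires (h > 5 ∧ h > -9) ∨ (3*h ≠ 7 → h = 7); else branch requires (h > 5 ∧ h > -9) ∨ (3*h ≠ 7 → h = 7).
Before the if: ((u = -3 ∧ h > -1) → ((h > 5 ∧ h > -9) ∨ (3*h ≠ 7 → h = 7))) ∧ ((¬(u = -3 ∧ h > -1)) → ((h > 5 ∧ h > -9) ∨ (3*h ≠ 7 → h = 7)))
The weakest precondition is ((u = -3 ∧ h > -1) → ((h > 5 ∧ h > -9) ∨ (3*h ≠ 7 → h = 7))) ∧ ((¬(u = -3 ∧ h > -1)) → ((h > 5 ∧ h > -9) ∨ (3*h ≠ 7 → h = 7))).
Check whether ((u = -3 ∧ h > -1) → ((h > 5 ∧ h > -9) ∨ (3*h ≠ 7 → h = 7))) ∧ ((¬(u = -3 ∧ h > -1)) → ((h > 3 ∧ h > -9) ∨ (3*h ≠ 7 → h = 7))) implies it.
Countermodel: at the initial state h = 4, u = -2, the precondition holds but the weakest precondition fails.
Answer: invalid


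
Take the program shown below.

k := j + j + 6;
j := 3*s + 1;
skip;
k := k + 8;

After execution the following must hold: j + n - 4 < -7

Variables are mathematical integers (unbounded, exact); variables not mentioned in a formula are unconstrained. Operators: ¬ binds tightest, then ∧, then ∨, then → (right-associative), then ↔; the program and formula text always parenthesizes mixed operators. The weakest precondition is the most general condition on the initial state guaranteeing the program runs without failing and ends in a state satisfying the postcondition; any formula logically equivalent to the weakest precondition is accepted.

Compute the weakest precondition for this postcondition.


Working backward. After the program, the postcondition j + n - 4 < -7 must hold; in canonical form it is j + n < -3.
Before k := k + 8: j + n < -3
Before skip: j + n < -3
Before j := 3*s + 1: n + 3*s < -4
Before k := j + j + 6: n + 3*s < -4
Answer: WP = n + 3*s < -4


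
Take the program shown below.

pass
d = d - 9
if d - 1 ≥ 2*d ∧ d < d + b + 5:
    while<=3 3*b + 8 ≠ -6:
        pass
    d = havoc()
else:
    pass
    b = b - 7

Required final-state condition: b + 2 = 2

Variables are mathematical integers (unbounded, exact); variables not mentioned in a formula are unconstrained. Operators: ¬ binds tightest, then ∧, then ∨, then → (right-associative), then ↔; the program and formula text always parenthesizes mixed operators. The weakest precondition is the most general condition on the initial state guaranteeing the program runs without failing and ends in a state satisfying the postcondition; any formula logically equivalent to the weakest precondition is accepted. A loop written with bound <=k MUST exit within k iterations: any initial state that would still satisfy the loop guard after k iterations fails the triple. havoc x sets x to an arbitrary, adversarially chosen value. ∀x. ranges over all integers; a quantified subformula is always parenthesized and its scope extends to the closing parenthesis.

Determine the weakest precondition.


Working backward. After the program, the postcondition b + 2 = 2 must hold; in canonical form it is b = 0.
Then branch requires (3*b ≠ -14 → ((3*b ≠ -14 → ((3*b ≠ -14 → ((¬(3*b ≠ -14)) ∧ b = 0)) ∧ ((¬(3*b ≠ -14)) → b = 0))) ∧ ((¬(3*b ≠ -14)) → b = 0))) ∧ ((¬(3*b ≠ -14)) → b = 0); else branch requires b = 7.
Before the if: ((d ≤ -1 ∧ b > -5) → ((3*b ≠ -14 → ((3*b ≠ -14 → ((3*b ≠ -14 → ((¬(3*b ≠ -14)) ∧ b = 0)) ∧ ((¬(3*b ≠ -14)) → b = 0))) ∧ ((¬(3*b ≠ -14)) → b = 0))) ∧ ((¬(3*b ≠ -14)) → b = 0))) ∧ ((¬(d ≤ -1 ∧ b > -5)) → b = 7)
Before d := d - 9: ((d ≤ 8 ∧ b > -5) → ((3*b ≠ -14 → ((3*b ≠ -14 → ((3*b ≠ -14 → ((¬(3*b ≠ -14)) ∧ b = 0)) ∧ ((¬(3*b ≠ -14)) → b = 0))) ∧ ((¬(3*b ≠ -14)) → b = 0))) ∧ ((¬(3*b ≠ -14)) → b = 0))) ∧ ((¬(d ≤ 8 ∧ b > -5)) → b = 7)
Before skip: ((d ≤ 8 ∧ b > -5) → ((3*b ≠ -14 → ((3*b ≠ -14 → ((3*b ≠ -14 → ((¬(3*b ≠ -14)) ∧ b = 0)) ∧ ((¬(3*b ≠ -14)) → b = 0))) ∧ ((¬(3*b ≠ -14)) → b = 0))) ∧ ((¬(3*b ≠ -14)) → b = 0))) ∧ ((¬(d ≤ 8 ∧ b > -5)) → b = 7)
Answer: WP = ((d ≤ 8 ∧ b > -5) → ((3*b ≠ -14 → ((3*b ≠ -14 → ((3*b ≠ -14 → ((¬(3*b ≠ -14)) ∧ b = 0)) ∧ ((¬(3*b ≠ -14)) → b = 0))) ∧ ((¬(3*b ≠ -14)) → b = 0))) ∧ ((¬(3*b ≠ -14)) → b = 0))) ∧ ((¬(d ≤ 8 ∧ b > -5)) → b = 7)


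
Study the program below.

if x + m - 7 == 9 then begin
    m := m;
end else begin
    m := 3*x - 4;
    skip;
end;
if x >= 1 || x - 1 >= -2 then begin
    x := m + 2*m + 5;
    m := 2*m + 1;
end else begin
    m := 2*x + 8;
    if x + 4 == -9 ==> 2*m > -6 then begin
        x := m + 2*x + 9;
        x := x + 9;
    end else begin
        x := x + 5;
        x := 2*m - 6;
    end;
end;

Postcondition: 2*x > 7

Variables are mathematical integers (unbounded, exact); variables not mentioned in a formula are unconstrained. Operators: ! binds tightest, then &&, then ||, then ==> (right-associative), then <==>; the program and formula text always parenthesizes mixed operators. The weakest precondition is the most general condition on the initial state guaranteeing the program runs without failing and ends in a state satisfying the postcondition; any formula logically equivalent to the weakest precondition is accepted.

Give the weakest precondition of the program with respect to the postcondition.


Working backward. After the program, 2*x > 7 must hold.
Then branch requires 6*m > -3; else branch requires ((x == -13 ==> 4*x > -22) ==> 8*x > -45) && ((!(x == -13 ==> 4*x > -22)) ==> 8*x > -13).
Before the if: ((x >= 1 || x >= -1) ==> 6*m > -3) && ((!(x >= 1 || x >= -1)) ==> (((x == -13 ==> 4*x > -22) ==> 8*x > -45) && ((!(x == -13 ==> 4*x > -22)) ==> 8*x > -13)))
Then branch requires ((x >= 1 || x >= -1) ==> 6*m > -3) && ((!(x >= 1 || x >= -1)) ==> (((x == -13 ==> 4*x > -22) ==> 8*x > -45) && ((!(x == -13 ==> 4*x > -22)) ==> 8*x > -13))); else branch requires ((x >= 1 || x >= -1) ==> 18*x > 21) && ((!(x >= 1 || x >= -1)) ==> (((x == -13 ==> 4*x > -22) ==> 8*x > -45) && ((!(x == -13 ==> 4*x > -22)) ==> 8*x > -13))).
Before the if: (m + x == 16 ==> (((x >= 1 || x >= -1) ==> 6*m > -3) && ((!(x >= 1 || x >= -1)) ==> (((x == -13 ==> 4*x > -22) ==> 8*x > -45) && ((!(x == -13 ==> 4*x > -22)) ==> 8*x > -13))))) && ((!(m + x == 16)) ==> (((x >= 1 || x >= -1) ==> 18*x > 21) && ((!(x >= 1 || x >= -1)) ==> (((x == -13 ==> 4*x > -22) ==> 8*x > -45) && ((!(x == -13 ==> 4*x > -22)) ==> 8*x > -13)))))
Answer: WP = (m + x == 16 ==> (((x >= 1 || x >= -1) ==> 6*m > -3) && ((!(x >= 1 || x >= -1)) ==> (((x == -13 ==> 4*x > -22) ==> 8*x > -45) && ((!(x == -13 ==> 4*x > -22)) ==> 8*x > -13))))) && ((!(m + x == 16)) ==> (((x >= 1 || x >= -1) ==> 18*x > 21) && ((!(x >= 1 || x >= -1)) ==> (((x == -13 ==> 4*x > -22) ==> 8*x > -45) && ((!(x == -13 ==> 4*x > -22)) ==> 8*x > -13)))))


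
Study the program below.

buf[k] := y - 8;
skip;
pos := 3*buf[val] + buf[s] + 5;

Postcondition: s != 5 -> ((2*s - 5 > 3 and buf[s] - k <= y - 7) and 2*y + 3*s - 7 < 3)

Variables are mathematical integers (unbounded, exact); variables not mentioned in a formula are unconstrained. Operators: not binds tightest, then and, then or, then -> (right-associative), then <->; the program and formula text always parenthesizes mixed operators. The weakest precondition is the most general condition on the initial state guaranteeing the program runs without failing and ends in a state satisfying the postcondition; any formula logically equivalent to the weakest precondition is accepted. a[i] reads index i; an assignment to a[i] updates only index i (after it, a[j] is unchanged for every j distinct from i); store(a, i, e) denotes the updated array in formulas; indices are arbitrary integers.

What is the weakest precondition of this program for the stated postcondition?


Working backward. After the program, the postcondition s != 5 -> ((2*s - 5 > 3 and buf[s] - k <= y - 7) and 2*y + 3*s - 7 < 3) must hold; in canonical form it is s != 5 -> (2*s > 8 and buf[s] <= k + y - 7 and 3*s + 2*y < 10).
Before pos := 3*buf[val] + buf[s] + 5: s != 5 -> (2*s > 8 and buf[s] <= k + y - 7 and 3*s + 2*y < 10)
Before skip: s != 5 -> (2*s > 8 and buf[s] <= k + y - 7 and 3*s + 2*y < 10)
Before buf[k] := y - 8: s != 5 -> (2*s > 8 and store(buf, k, y - 8)[s] <= k + y - 7 and 3*s + 2*y < 10)
Answer: WP = s != 5 -> (2*s > 8 and store(buf, k, y - 8)[s] <= k + y - 7 and 3*s + 2*y < 10)


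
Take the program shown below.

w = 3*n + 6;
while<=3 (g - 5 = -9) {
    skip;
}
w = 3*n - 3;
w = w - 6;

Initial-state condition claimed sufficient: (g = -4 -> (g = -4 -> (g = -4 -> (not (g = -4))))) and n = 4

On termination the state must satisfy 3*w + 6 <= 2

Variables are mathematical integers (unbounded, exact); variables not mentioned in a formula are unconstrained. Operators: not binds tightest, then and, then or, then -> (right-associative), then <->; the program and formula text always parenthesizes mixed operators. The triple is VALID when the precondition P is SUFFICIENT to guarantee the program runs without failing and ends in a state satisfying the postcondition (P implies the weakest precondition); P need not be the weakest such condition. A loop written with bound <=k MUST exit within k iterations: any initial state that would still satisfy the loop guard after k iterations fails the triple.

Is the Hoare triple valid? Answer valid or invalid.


Working backward. After the program, the postcondition 3*w + 6 <= 2 must hold; in canonical form it is 3*w <= -4.
Before w := w - 6: 3*w <= 14
Before w := 3*n - 3: 9*n <= 23
Before the loop (bound <=3), unroll the exhaustion recursion (WP_0 = exit-now case; WP_j = one more guarded iteration, up to j = 3):
  WP_0: (not (g = -4)) and 9*n <= 23
  WP_1: (g = -4 -> ((not (g = -4)) and 9*n <= 23)) and ((not (g = -4)) -> 9*n <= 23)
  WP_2: (g = -4 -> ((g = -4 -> ((not (g = -4)) and 9*n <= 23)) and ((not (g = -4)) -> 9*n <= 23))) and ((not (g = -4)) -> 9*n <= 23)
  WP_3: (g = -4 -> ((g = -4 -> ((g = -4 -> ((not (g = -4)) and 9*n <= 23)) and ((not (g = -4)) -> 9*n <= 23))) and ((not (g = -4)) -> 9*n <= 23))) and ((not (g = -4)) -> 9*n <= 23)
So before the loop: (g = -4 -> ((g = -4 -> ((g = -4 -> ((not (g = -4)) and 9*n <= 23)) and ((not (g = -4)) -> 9*n <= 23))) and ((not (g = -4)) -> 9*n <= 23))) and ((not (g = -4)) -> 9*n <= 23)
Before w := 3*n + 6: (g = -4 -> ((g = -4 -> ((g = -4 -> ((not (g = -4)) and 9*n <= 23)) and ((not (g = -4)) -> 9*n <= 23))) and ((not (g = -4)) -> 9*n <= 23))) and ((not (g = -4)) -> 9*n <= 23)
The weakest precondition is (g = -4 -> ((g = -4 -> ((g = -4 -> ((not (g = -4)) and 9*n <= 23)) and ((not (g = -4)) -> 9*n <= 23))) and ((not (g = -4)) -> 9*n <= 23))) and ((not (g = -4)) -> 9*n <= 23).
Check whether (g = -4 -> (g = -4 -> (g = -4 -> (not (g = -4))))) and n = 4 implies it.
Countermodel: at the initial state g = -3, n = 4, the precondition holds but the weakest precondition fails.
Answer: invalid


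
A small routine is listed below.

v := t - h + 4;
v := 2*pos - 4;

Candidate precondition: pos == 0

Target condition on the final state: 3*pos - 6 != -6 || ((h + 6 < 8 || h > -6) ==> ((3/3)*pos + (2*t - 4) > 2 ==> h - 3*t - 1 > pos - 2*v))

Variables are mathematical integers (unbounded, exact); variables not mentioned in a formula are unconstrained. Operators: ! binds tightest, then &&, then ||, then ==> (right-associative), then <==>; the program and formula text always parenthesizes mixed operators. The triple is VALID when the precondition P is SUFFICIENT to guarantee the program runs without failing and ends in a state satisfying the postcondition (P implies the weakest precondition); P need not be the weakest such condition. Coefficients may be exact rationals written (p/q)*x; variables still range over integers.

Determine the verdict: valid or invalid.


Working backward. After the program, the postcondition 3*pos - 6 != -6 || ((h + 6 < 8 || h > -6) ==> ((3/3)*pos + (2*t - 4) > 2 ==> h - 3*t - 1 > pos - 2*v)) must hold; in canonical form it is 3*pos != 0 || ((h < 2 || h > -6) ==> (pos + 2*t > 6 ==> h + 2*v > pos + 3*t + 1)).
Before v := 2*pos - 4: 3*pos != 0 || ((h < 2 || h > -6) ==> (pos + 2*t > 6 ==> h + 3*pos > 3*t + 9))
Before v := t - h + 4: 3*pos != 0 || ((h < 2 || h > -6) ==> (pos + 2*t > 6 ==> h + 3*pos > 3*t + 9))
The weakest precondition is 3*pos != 0 || ((h < 2 || h > -6) ==> (pos + 2*t > 6 ==> h + 3*pos > 3*t + 9)).
Check whether pos == 0 implies it.
Countermodel: at the initial state h = 0, pos = 0, t = 4, the precondition holds but the weakest precondition fails.
Answer: invalid


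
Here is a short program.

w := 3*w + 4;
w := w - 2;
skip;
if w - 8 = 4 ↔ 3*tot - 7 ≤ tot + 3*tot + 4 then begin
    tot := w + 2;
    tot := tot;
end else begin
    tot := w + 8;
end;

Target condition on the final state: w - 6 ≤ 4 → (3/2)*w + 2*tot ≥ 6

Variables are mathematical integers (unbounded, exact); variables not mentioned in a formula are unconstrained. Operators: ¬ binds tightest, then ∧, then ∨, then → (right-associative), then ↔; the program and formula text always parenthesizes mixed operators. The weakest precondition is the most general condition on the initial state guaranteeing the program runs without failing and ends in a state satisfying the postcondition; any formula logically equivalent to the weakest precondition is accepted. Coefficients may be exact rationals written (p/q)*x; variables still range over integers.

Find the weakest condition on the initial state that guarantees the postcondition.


Working backward. After the program, the postcondition w - 6 ≤ 4 → (3/2)*w + 2*tot ≥ 6 must hold; in canonical form it is w ≤ 10 → 2*tot + (3/2)*w ≥ 6.
Then branch requires w ≤ 10 → (7/2)*w ≥ 2; else branch requires w ≤ 10 → (7/2)*w ≥ -10.
Before the if: ((w = 12 ↔ tot ≥ -11) → (w ≤ 10 → (7/2)*w ≥ 2)) ∧ ((¬(w = 12 ↔ tot ≥ -11)) → (w ≤ 10 → (7/2)*w ≥ -10))
Before skip: ((w = 12 ↔ tot ≥ -11) → (w ≤ 10 → (7/2)*w ≥ 2)) ∧ ((¬(w = 12 ↔ tot ≥ -11)) → (w ≤ 10 → (7/2)*w ≥ -10))
Before w := w - 2: ((w = 14 ↔ tot ≥ -11) → (w ≤ 12 → (7/2)*w ≥ 9)) ∧ ((¬(w = 14 ↔ tot ≥ -11)) → (w ≤ 12 → (7/2)*w ≥ -3))
Before w := 3*w + 4: ((3*w = 10 ↔ tot ≥ -11) → (3*w ≤ 8 → (21/2)*w ≥ -5)) ∧ ((¬(3*w = 10 ↔ tot ≥ -11)) → (3*w ≤ 8 → (21/2)*w ≥ -17))
Answer: WP = ((3*w = 10 ↔ tot ≥ -11) → (3*w ≤ 8 → (21/2)*w ≥ -5)) ∧ ((¬(3*w = 10 ↔ tot ≥ -11)) → (3*w ≤ 8 → (21/2)*w ≥ -17))


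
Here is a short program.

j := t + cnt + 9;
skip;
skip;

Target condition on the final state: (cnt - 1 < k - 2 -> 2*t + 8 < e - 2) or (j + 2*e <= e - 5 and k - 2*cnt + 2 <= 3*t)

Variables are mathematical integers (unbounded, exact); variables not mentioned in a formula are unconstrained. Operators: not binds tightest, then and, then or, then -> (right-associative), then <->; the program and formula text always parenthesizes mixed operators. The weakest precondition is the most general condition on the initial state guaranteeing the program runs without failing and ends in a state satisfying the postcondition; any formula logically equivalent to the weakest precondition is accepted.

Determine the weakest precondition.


Working backward. After the program, the postcondition (cnt - 1 < k - 2 -> 2*t + 8 < e - 2) or (j + 2*e <= e - 5 and k - 2*cnt + 2 <= 3*t) must hold; in canonical form it is (cnt < k - 1 -> 2*t < e - 10) or (e + j <= -5 and k <= 2*cnt + 3*t - 2).
Before skip: (cnt < k - 1 -> 2*t < e - 10) or (e + j <= -5 and k <= 2*cnt + 3*t - 2)
Before skip: (cnt < k - 1 -> 2*t < e - 10) or (e + j <= -5 and k <= 2*cnt + 3*t - 2)
Before j := t + cnt + 9: (cnt < k - 1 -> 2*t < e - 10) or (cnt + e + t <= -14 and k <= 2*cnt + 3*t - 2)
Answer: WP = (cnt < k - 1 -> 2*t < e - 10) or (cnt + e + t <= -14 and k <= 2*cnt + 3*t - 2)
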